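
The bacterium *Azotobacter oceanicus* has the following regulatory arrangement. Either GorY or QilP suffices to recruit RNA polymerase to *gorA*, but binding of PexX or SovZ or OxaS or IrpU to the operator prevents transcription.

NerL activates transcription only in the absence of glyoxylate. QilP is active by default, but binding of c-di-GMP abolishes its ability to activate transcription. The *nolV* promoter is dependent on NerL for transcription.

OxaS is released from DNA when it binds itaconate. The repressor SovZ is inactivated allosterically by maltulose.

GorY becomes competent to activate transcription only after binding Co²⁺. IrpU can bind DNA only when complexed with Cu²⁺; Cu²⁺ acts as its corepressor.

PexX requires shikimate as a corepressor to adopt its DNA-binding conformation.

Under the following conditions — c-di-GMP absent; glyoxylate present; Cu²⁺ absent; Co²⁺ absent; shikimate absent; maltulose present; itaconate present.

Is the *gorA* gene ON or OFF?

Shikimate is absent, so PexX is inactive.
Co²⁺ is absent, so GorY is inactive.
Maltulose is present, so SovZ is inactive.
c-di-GMP is absent, so QilP is active.
Itaconate is present, so OxaS is inactive.
Cu²⁺ is absent, so IrpU is inactive.
Activator QilP is present, so *gorA* is transcribed.

ON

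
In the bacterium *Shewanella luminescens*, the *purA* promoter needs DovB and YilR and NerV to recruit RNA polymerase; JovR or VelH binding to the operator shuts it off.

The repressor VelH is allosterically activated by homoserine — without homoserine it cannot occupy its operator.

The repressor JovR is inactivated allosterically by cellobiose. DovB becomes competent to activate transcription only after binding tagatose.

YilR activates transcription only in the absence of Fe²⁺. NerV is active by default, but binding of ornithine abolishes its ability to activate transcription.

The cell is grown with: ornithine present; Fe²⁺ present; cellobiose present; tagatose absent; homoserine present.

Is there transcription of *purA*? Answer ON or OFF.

Tagatose is absent, so DovB is inactive.
Fe²⁺ is present, so YilR is inactive.
Cellobiose is present, so JovR is inactive.
Homoserine is present, so VelH is active.
Ornithine is present, so NerV is inactive.
With repressor VelH bound, *purA* is not transcribed.

OFF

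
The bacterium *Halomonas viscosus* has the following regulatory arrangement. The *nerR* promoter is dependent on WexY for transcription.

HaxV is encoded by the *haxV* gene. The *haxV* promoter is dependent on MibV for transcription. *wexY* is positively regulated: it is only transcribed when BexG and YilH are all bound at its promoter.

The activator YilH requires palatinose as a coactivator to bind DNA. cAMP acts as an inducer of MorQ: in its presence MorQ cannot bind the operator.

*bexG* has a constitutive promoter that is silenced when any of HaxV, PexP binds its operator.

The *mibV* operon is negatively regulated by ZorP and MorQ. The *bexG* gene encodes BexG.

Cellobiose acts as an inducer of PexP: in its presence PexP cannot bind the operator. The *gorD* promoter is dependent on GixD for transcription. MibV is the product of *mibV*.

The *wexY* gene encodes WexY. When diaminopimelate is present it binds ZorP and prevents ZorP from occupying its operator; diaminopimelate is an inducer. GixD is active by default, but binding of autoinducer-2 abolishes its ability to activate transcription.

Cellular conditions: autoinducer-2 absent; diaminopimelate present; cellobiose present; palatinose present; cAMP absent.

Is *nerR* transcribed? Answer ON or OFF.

ON

Diaminopimelate is present, so ZorP is inactive.
cAMP is absent, so MorQ is active.
With repressor MorQ bound, *mibV* is not transcribed.
So MibV is not produced.
Required activator MibV is absent, so *haxV* is not transcribed.
So HaxV is not produced.
Cellobiose is present, so PexP is inactive.
With no repressor bound, *bexG* is transcribed.
So BexG is produced and active.
Palatinose is present, so YilH is active.
No repressor is bound and BexG and YilH are active, so *wexY* is transcribed.
So WexY is produced and active.
No repressor is bound and WexY is active, so *nerR* is transcribed.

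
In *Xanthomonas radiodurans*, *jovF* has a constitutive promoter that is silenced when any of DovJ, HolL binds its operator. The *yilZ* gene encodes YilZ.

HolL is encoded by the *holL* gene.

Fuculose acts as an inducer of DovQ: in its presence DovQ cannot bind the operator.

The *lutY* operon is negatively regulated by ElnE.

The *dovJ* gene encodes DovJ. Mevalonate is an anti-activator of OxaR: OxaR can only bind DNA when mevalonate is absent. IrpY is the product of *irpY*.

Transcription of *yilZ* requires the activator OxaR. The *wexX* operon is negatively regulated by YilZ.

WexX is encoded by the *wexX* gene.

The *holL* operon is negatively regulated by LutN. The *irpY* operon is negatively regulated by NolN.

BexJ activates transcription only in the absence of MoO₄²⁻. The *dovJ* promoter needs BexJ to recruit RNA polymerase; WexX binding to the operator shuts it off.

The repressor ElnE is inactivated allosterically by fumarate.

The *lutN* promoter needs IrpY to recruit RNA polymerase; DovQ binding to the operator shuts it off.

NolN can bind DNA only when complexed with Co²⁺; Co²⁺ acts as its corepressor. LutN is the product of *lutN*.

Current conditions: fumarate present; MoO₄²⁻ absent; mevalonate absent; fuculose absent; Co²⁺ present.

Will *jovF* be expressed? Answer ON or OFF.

OFF

MoO₄²⁻ is absent, so BexJ is active.
Mevalonate is absent, so OxaR is active.
No repressor is bound and OxaR is active, so *yilZ* is transcribed.
So YilZ is produced and active.
With repressor YilZ bound, *wexX* is not transcribed.
So WexX is not produced.
No repressor is bound and BexJ is active, so *dovJ* is transcribed.
So DovJ is produced and active.
Fuculose is absent, so DovQ is active.
Co²⁺ is present, so NolN is active.
With repressor NolN bound, *irpY* is not transcribed.
So IrpY is not produced.
With repressor DovQ bound, *lutN* is not transcribed.
So LutN is not produced.
With no repressor bound, *holL* is transcribed.
So HolL is produced and active.
With repressor DovJ bound, *jovF* is not transcribed.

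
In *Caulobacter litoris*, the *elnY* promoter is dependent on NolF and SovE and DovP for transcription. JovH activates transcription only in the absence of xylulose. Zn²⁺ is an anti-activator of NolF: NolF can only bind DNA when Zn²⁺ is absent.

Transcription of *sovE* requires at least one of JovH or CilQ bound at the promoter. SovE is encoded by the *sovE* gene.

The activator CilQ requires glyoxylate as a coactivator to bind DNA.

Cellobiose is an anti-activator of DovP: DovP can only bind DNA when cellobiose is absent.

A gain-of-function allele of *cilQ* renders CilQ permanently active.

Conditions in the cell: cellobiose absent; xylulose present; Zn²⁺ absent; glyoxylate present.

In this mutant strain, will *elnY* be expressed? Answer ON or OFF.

Zn²⁺ is absent, so NolF is active.
Xylulose is present, so JovH is inactive.
CilQ is constitutively active in this strain.
Activator CilQ is present, so *sovE* is transcribed.
So SovE is produced and active.
Cellobiose is absent, so DovP is active.
No repressor is bound and NolF and SovE and DovP are active, so *elnY* is transcribed.

ON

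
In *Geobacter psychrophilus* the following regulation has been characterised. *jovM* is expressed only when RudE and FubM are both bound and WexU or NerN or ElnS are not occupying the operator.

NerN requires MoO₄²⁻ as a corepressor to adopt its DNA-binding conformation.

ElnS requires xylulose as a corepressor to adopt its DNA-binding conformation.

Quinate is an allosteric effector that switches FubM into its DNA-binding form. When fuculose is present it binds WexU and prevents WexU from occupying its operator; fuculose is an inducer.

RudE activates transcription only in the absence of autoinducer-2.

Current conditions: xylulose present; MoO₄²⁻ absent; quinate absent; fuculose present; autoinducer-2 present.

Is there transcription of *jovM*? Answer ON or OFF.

Autoinducer-2 is present, so RudE is inactive.
Fuculose is present, so WexU is inactive.
MoO₄²⁻ is absent, so NerN is inactive.
Xylulose is present, so ElnS is active.
Quinate is absent, so FubM is inactive.
With repressor ElnS bound, *jovM* is not transcribed.

OFF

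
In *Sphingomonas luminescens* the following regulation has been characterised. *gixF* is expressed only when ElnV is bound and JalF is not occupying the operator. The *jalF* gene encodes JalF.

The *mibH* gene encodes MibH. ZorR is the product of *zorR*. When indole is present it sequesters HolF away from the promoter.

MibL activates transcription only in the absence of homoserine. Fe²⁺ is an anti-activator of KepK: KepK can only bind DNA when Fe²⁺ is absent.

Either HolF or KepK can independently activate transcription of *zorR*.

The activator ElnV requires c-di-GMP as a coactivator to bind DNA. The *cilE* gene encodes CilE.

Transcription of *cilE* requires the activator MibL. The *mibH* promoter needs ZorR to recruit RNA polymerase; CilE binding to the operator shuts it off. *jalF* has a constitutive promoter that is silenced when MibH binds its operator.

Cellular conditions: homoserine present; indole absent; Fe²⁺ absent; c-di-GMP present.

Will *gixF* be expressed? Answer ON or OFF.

ON

c-di-GMP is present, so ElnV is active.
Homoserine is present, so MibL is inactive.
Required activator MibL is absent, so *cilE* is not transcribed.
So CilE is not produced.
Indole is absent, so HolF is active.
Fe²⁺ is absent, so KepK is active.
Activator HolF is present, so *zorR* is transcribed.
So ZorR is produced and active.
No repressor is bound and ZorR is active, so *mibH* is transcribed.
So MibH is produced and active.
With repressor MibH bound, *jalF* is not transcribed.
So JalF is not produced.
No repressor is bound and ElnV is active, so *gixF* is transcribed.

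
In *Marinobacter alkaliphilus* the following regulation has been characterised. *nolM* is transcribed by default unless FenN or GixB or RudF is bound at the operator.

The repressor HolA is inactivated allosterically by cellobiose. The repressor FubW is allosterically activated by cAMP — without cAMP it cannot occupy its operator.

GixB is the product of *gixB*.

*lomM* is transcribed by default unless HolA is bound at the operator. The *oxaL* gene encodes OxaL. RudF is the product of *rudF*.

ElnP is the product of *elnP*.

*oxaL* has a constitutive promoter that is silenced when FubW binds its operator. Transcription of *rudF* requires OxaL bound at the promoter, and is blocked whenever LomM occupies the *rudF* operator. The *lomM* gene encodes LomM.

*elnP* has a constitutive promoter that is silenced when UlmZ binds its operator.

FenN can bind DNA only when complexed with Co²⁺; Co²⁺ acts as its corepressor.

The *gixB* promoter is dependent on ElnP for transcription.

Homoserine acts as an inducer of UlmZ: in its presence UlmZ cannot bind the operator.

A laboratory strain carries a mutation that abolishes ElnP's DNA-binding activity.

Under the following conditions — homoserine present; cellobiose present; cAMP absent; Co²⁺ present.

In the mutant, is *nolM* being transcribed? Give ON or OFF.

Co²⁺ is present, so FenN is active.
ElnP is non-functional in this strain, so it has no effect.
Required activator ElnP is absent, so *gixB* is not transcribed.
So GixB is not produced.
cAMP is absent, so FubW is inactive.
With no repressor bound, *oxaL* is transcribed.
So OxaL is produced and active.
Cellobiose is present, so HolA is inactive.
With no repressor bound, *lomM* is transcribed.
So LomM is produced and active.
With repressor LomM bound, *rudF* is not transcribed.
So RudF is not produced.
With repressor FenN bound, *nolM* is not transcribed.

OFF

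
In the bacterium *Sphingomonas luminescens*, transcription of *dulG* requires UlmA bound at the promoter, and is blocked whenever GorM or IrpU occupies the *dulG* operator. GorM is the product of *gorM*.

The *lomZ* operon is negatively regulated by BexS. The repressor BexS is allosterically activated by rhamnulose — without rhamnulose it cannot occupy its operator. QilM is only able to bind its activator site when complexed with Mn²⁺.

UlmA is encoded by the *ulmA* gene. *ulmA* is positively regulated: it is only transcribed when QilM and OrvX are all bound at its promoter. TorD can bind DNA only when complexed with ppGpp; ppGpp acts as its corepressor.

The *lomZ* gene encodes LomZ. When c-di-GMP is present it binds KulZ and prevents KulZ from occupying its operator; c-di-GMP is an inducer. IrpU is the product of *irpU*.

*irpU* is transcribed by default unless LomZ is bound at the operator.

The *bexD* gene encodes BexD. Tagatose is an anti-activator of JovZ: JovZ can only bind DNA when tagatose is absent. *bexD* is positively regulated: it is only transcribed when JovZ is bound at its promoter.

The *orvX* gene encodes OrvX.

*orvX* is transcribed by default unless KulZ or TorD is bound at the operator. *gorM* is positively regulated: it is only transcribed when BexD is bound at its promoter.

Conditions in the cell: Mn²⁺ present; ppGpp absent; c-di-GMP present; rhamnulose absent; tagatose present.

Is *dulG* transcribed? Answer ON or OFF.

Tagatose is present, so JovZ is inactive.
Required activator JovZ is absent, so *bexD* is not transcribed.
So BexD is not produced.
Required activator BexD is absent, so *gorM* is not transcribed.
So GorM is not produced.
Rhamnulose is absent, so BexS is inactive.
With no repressor bound, *lomZ* is transcribed.
So LomZ is produced and active.
With repressor LomZ bound, *irpU* is not transcribed.
So IrpU is not produced.
Mn²⁺ is present, so QilM is active.
c-di-GMP is present, so KulZ is inactive.
ppGpp is absent, so TorD is inactive.
With no repressor bound, *orvX* is transcribed.
So OrvX is produced and active.
No repressor is bound and QilM and OrvX are active, so *ulmA* is transcribed.
So UlmA is produced and active.
No repressor is bound and UlmA is active, so *dulG* is transcribed.

ON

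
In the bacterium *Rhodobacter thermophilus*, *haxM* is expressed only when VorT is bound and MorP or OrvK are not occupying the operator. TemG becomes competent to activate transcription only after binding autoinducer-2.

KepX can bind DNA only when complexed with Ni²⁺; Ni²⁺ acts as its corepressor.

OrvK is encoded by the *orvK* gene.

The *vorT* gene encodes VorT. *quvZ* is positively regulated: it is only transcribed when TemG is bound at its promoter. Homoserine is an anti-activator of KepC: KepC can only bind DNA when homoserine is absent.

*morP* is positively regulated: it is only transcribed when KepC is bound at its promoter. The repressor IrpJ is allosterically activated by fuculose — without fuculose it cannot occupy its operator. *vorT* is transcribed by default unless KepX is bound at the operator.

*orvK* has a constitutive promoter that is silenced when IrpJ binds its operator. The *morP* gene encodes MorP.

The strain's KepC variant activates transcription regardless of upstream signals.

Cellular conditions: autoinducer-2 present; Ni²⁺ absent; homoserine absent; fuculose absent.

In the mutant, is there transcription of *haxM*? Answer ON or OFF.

KepC is constitutively active in this strain.
No repressor is bound and KepC is active, so *morP* is transcribed.
So MorP is produced and active.
Fuculose is absent, so IrpJ is inactive.
With no repressor bound, *orvK* is transcribed.
So OrvK is produced and active.
Ni²⁺ is absent, so KepX is inactive.
With no repressor bound, *vorT* is transcribed.
So VorT is produced and active.
With repressor MorP bound, *haxM* is not transcribed.

OFF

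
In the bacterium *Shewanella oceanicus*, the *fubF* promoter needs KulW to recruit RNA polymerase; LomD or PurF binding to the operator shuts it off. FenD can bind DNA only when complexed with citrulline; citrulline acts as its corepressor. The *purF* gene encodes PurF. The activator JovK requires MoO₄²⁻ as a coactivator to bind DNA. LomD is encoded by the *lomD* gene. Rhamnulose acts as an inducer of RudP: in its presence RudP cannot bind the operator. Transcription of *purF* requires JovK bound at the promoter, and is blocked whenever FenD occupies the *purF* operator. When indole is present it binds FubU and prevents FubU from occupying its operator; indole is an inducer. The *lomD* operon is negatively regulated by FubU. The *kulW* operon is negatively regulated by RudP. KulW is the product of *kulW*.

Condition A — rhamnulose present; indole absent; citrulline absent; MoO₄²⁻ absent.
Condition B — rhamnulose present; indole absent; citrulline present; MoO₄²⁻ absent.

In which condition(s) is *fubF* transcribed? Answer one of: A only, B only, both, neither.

Condition A:
Rhamnulose is present, so RudP is inactive.
With no repressor bound, *kulW* is transcribed.
So KulW is produced and active.
Indole is absent, so FubU is active.
With repressor FubU bound, *lomD* is not transcribed.
So LomD is not produced.
Citrulline is absent, so FenD is inactive.
MoO₄²⁻ is absent, so JovK is inactive.
Required activator JovK is absent, so *purF* is not transcribed.
So PurF is not produced.
No repressor is bound and KulW is active, so *fubF* is transcribed.
→ *fubF* is ON in A.
Condition B:
Rhamnulose is present, so RudP is inactive.
With no repressor bound, *kulW* is transcribed.
So KulW is produced and active.
Indole is absent, so FubU is active.
With repressor FubU bound, *lomD* is not transcribed.
So LomD is not produced.
Citrulline is present, so FenD is active.
MoO₄²⁻ is absent, so JovK is inactive.
With repressor FenD bound, *purF* is not transcribed.
So PurF is not produced.
No repressor is bound and KulW is active, so *fubF* is transcribed.
→ *fubF* is ON in B.

both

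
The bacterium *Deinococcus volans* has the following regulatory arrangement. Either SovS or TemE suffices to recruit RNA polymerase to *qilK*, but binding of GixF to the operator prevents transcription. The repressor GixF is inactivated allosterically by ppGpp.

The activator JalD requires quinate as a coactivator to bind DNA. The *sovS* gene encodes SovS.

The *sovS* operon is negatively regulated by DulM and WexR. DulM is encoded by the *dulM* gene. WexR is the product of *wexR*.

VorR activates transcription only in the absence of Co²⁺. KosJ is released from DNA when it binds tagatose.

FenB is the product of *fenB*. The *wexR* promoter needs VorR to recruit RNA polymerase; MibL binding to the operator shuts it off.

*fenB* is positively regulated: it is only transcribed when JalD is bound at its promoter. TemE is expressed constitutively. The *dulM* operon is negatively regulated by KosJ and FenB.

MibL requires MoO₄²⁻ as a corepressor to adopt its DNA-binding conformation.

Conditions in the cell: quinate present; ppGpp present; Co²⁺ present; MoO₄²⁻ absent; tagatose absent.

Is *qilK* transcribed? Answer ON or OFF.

ON

Tagatose is absent, so KosJ is active.
Quinate is present, so JalD is active.
No repressor is bound and JalD is active, so *fenB* is transcribed.
So FenB is produced and active.
With repressor KosJ bound, *dulM* is not transcribed.
So DulM is not produced.
Co²⁺ is present, so VorR is inactive.
MoO₄²⁻ is absent, so MibL is inactive.
Required activator VorR is absent, so *wexR* is not transcribed.
So WexR is not produced.
With no repressor bound, *sovS* is transcribed.
So SovS is produced and active.
ppGpp is present, so GixF is inactive.
TemE is produced constitutively and is active.
Activator SovS is present, so *qilK* is transcribed.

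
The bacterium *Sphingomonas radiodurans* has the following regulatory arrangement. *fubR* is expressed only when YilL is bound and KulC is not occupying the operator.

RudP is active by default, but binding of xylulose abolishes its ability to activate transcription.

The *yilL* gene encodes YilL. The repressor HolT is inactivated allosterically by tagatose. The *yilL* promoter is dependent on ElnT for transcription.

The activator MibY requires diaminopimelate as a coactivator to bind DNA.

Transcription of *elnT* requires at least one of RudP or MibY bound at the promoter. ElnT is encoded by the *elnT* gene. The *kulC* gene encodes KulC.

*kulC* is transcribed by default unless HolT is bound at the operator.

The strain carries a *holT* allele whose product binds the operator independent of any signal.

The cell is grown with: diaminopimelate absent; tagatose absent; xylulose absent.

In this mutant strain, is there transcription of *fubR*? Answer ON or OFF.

HolT is constitutively active in this strain.
With repressor HolT bound, *kulC* is not transcribed.
So KulC is not produced.
Xylulose is absent, so RudP is active.
Diaminopimelate is absent, so MibY is inactive.
Activator RudP is present, so *elnT* is transcribed.
So ElnT is produced and active.
No repressor is bound and ElnT is active, so *yilL* is transcribed.
So YilL is produced and active.
No repressor is bound and YilL is active, so *fubR* is transcribed.

ON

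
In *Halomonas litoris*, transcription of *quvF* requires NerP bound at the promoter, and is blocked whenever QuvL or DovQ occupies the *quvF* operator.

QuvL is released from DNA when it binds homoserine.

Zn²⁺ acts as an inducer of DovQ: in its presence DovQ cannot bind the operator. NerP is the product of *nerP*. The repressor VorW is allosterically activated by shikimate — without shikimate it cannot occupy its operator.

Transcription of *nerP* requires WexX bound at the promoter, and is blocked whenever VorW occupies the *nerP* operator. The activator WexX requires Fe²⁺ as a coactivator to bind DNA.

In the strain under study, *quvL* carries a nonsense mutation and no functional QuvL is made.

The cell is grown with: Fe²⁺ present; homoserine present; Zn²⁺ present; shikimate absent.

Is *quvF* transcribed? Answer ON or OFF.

ON

QuvL is non-functional in this strain, so it has no effect.
Shikimate is absent, so VorW is inactive.
Fe²⁺ is present, so WexX is active.
No repressor is bound and WexX is active, so *nerP* is transcribed.
So NerP is produced and active.
Zn²⁺ is present, so DovQ is inactive.
No repressor is bound and NerP is active, so *quvF* is transcribed.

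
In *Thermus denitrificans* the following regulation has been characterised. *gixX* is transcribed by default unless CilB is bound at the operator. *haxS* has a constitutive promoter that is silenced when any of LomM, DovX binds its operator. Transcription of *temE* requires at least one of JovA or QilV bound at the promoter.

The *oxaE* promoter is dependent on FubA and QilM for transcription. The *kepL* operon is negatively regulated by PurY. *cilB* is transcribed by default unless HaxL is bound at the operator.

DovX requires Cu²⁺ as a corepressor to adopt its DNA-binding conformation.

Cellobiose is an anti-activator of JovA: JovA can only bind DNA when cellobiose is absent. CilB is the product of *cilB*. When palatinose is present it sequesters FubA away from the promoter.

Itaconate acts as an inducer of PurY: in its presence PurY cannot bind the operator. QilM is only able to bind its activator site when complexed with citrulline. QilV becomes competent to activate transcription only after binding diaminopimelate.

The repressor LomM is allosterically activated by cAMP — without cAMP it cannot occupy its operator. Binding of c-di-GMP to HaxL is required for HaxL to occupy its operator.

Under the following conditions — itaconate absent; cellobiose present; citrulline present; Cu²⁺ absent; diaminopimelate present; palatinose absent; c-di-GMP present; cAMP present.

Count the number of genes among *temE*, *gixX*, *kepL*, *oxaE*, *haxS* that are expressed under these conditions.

3

Cellobiose is present, so JovA is inactive.
Diaminopimelate is present, so QilV is active.
Activator QilV is present, so *temE* is transcribed.
→ *temE* is ON.
c-di-GMP is present, so HaxL is active.
With repressor HaxL bound, *cilB* is not transcribed.
So CilB is not produced.
With no repressor bound, *gixX* is transcribed.
→ *gixX* is ON.
Itaconate is absent, so PurY is active.
With repressor PurY bound, *kepL* is not transcribed.
→ *kepL* is OFF.
Palatinose is absent, so FubA is active.
Citrulline is present, so QilM is active.
No repressor is bound and FubA and QilM are active, so *oxaE* is transcribed.
→ *oxaE* is ON.
cAMP is present, so LomM is active.
Cu²⁺ is absent, so DovX is inactive.
With repressor LomM bound, *haxS* is not transcribed.
→ *haxS* is OFF.
3 of the 5 genes are transcribed.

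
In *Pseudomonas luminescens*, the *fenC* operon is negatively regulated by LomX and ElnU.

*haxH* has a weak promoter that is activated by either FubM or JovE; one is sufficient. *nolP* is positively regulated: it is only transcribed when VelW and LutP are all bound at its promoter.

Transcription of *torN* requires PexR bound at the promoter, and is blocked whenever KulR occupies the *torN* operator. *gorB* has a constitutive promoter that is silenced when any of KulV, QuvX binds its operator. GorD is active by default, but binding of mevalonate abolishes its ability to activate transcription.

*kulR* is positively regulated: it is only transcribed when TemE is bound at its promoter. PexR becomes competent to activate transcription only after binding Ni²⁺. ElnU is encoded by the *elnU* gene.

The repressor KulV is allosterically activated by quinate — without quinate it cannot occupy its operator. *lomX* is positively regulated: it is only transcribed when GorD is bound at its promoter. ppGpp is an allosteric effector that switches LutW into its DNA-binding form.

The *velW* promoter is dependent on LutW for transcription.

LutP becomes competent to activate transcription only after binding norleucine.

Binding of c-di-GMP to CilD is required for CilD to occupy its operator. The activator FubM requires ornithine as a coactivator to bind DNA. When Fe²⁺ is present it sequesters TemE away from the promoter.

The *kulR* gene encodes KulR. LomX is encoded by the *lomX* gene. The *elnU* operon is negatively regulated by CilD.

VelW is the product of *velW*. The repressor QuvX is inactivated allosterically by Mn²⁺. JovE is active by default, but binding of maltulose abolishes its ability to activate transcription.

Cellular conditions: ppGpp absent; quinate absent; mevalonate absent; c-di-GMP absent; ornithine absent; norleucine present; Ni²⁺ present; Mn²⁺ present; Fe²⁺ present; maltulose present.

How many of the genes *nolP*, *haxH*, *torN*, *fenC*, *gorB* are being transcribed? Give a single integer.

ppGpp is absent, so LutW is inactive.
Required activator LutW is absent, so *velW* is not transcribed.
So VelW is not produced.
Norleucine is present, so LutP is active.
Required activator VelW is absent, so *nolP* is not transcribed.
→ *nolP* is OFF.
Ornithine is absent, so FubM is inactive.
Maltulose is present, so JovE is inactive.
No activator is available at the *haxH* promoter, so *haxH* is not transcribed.
→ *haxH* is OFF.
Ni²⁺ is present, so PexR is active.
Fe²⁺ is present, so TemE is inactive.
Required activator TemE is absent, so *kulR* is not transcribed.
So KulR is not produced.
No repressor is bound and PexR is active, so *torN* is transcribed.
→ *torN* is ON.
Mevalonate is absent, so GorD is active.
No repressor is bound and GorD is active, so *lomX* is transcribed.
So LomX is produced and active.
c-di-GMP is absent, so CilD is inactive.
With no repressor bound, *elnU* is transcribed.
So ElnU is produced and active.
With repressor LomX bound, *fenC* is not transcribed.
→ *fenC* is OFF.
Quinate is absent, so KulV is inactive.
Mn²⁺ is present, so QuvX is inactive.
With no repressor bound, *gorB* is transcribed.
→ *gorB* is ON.
2 of the 5 genes are transcribed.

2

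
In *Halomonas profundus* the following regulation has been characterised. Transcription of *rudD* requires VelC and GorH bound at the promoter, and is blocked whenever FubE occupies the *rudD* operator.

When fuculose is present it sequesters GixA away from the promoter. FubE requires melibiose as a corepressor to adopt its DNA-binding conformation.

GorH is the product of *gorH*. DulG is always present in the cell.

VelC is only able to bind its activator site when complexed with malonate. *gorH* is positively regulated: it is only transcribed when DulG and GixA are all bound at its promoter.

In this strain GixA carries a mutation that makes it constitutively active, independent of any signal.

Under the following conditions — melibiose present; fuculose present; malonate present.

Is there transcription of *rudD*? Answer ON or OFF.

Melibiose is present, so FubE is active.
Malonate is present, so VelC is active.
DulG is produced constitutively and is active.
GixA is constitutively active in this strain.
No repressor is bound and DulG and GixA are active, so *gorH* is transcribed.
So GorH is produced and active.
With repressor FubE bound, *rudD* is not transcribed.

OFF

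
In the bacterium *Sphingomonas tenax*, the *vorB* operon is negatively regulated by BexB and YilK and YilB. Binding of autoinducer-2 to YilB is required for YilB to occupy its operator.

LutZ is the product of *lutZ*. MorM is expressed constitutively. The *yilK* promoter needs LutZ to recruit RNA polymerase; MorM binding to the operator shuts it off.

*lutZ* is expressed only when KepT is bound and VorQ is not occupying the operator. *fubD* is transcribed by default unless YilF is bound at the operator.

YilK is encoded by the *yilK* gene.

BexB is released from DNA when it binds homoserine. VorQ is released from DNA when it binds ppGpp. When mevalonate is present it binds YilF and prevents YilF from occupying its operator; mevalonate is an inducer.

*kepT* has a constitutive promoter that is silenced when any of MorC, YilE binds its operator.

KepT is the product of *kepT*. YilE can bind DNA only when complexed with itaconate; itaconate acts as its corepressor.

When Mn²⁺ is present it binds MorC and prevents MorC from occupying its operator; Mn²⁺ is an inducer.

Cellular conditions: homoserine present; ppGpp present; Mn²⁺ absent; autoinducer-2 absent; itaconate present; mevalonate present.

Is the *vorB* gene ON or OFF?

Homoserine is present, so BexB is inactive.
MorM is produced constitutively and is active.
ppGpp is present, so VorQ is inactive.
Mn²⁺ is absent, so MorC is active.
Itaconate is present, so YilE is active.
With repressor MorC bound, *kepT* is not transcribed.
So KepT is not produced.
Required activator KepT is absent, so *lutZ* is not transcribed.
So LutZ is not produced.
With repressor MorM bound, *yilK* is not transcribed.
So YilK is not produced.
Autoinducer-2 is absent, so YilB is inactive.
With no repressor bound, *vorB* is transcribed.

ON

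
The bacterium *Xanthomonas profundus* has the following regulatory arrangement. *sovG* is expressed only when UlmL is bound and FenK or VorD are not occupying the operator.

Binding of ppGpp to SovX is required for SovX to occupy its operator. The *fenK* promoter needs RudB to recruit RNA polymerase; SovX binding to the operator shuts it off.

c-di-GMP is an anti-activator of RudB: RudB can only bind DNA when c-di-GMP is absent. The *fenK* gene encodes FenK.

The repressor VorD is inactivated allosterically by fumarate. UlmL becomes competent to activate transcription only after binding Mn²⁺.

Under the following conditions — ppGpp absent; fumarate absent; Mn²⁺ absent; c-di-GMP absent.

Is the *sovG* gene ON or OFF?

OFF

Mn²⁺ is absent, so UlmL is inactive.
c-di-GMP is absent, so RudB is active.
ppGpp is absent, so SovX is inactive.
No repressor is bound and RudB is active, so *fenK* is transcribed.
So FenK is produced and active.
Fumarate is absent, so VorD is active.
With repressor FenK bound, *sovG* is not transcribed.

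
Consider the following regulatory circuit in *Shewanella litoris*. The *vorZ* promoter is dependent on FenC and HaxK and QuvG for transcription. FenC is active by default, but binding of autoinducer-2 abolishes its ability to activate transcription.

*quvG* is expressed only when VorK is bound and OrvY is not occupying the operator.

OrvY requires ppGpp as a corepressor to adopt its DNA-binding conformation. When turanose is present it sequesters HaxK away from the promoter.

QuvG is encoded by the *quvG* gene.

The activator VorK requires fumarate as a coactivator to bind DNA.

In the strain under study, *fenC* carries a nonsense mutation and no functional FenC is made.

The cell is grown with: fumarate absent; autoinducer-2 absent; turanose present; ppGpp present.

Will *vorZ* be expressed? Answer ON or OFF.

FenC is non-functional in this strain, so it has no effect.
Turanose is present, so HaxK is inactive.
Fumarate is absent, so VorK is inactive.
ppGpp is present, so OrvY is active.
With repressor OrvY bound, *quvG* is not transcribed.
So QuvG is not produced.
Required activator FenC is absent, so *vorZ* is not transcribed.

OFF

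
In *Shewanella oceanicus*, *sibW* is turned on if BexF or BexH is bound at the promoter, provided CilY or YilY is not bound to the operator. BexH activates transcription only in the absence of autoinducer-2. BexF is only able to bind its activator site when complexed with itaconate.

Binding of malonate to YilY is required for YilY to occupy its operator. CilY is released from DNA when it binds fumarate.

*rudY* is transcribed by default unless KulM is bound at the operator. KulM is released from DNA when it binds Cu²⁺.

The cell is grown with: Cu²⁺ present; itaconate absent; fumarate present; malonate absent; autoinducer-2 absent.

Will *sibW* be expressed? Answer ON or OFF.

Itaconate is absent, so BexF is inactive.
Autoinducer-2 is absent, so BexH is active.
Fumarate is present, so CilY is inactive.
Malonate is absent, so YilY is inactive.
Activator BexH is present, so *sibW* is transcribed.

ON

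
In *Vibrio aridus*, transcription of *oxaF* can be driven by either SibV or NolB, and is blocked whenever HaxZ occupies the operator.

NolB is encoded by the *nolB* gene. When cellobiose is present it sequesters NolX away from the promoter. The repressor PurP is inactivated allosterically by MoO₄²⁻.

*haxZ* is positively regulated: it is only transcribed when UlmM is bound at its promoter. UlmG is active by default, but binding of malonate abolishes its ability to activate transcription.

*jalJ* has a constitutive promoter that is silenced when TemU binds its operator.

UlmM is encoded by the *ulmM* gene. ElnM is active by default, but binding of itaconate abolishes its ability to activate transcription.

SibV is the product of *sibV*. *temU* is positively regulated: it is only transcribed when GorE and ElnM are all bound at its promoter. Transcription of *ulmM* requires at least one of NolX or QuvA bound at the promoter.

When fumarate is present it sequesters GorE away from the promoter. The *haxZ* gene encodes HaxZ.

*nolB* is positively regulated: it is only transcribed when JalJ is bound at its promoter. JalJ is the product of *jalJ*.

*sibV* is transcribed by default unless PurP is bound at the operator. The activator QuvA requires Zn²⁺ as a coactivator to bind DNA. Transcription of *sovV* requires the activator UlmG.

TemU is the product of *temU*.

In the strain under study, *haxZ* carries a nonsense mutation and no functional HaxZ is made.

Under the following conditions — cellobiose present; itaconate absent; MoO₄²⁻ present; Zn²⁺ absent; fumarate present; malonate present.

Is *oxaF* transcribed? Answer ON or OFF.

MoO₄²⁻ is present, so PurP is inactive.
With no repressor bound, *sibV* is transcribed.
So SibV is produced and active.
Fumarate is present, so GorE is inactive.
Itaconate is absent, so ElnM is active.
Required activator GorE is absent, so *temU* is not transcribed.
So TemU is not produced.
With no repressor bound, *jalJ* is transcribed.
So JalJ is produced and active.
No repressor is bound and JalJ is active, so *nolB* is transcribed.
So NolB is produced and active.
HaxZ is non-functional in this strain, so it has no effect.
Activator SibV is present, so *oxaF* is transcribed.

ON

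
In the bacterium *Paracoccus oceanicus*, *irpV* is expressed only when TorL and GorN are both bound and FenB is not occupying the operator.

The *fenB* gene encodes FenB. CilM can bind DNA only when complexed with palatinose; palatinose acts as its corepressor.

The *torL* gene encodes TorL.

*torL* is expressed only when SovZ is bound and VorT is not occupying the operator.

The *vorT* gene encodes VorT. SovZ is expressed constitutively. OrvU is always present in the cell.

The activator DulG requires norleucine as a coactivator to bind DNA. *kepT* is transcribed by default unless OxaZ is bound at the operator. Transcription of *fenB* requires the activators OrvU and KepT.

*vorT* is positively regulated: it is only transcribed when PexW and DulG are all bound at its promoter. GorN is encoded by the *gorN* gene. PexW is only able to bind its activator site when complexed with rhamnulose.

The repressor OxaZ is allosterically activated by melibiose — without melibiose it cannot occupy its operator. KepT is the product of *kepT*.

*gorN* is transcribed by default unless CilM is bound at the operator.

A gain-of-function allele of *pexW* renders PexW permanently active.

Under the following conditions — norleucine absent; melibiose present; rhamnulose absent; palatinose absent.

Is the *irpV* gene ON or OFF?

ON

SovZ is produced constitutively and is active.
PexW is constitutively active in this strain.
Norleucine is absent, so DulG is inactive.
Required activator DulG is absent, so *vorT* is not transcribed.
So VorT is not produced.
No repressor is bound and SovZ is active, so *torL* is transcribed.
So TorL is produced and active.
OrvU is produced constitutively and is active.
Melibiose is present, so OxaZ is active.
With repressor OxaZ bound, *kepT* is not transcribed.
So KepT is not produced.
Required activator KepT is absent, so *fenB* is not transcribed.
So FenB is not produced.
Palatinose is absent, so CilM is inactive.
With no repressor bound, *gorN* is transcribed.
So GorN is produced and active.
No repressor is bound and TorL and GorN are active, so *irpV* is transcribed.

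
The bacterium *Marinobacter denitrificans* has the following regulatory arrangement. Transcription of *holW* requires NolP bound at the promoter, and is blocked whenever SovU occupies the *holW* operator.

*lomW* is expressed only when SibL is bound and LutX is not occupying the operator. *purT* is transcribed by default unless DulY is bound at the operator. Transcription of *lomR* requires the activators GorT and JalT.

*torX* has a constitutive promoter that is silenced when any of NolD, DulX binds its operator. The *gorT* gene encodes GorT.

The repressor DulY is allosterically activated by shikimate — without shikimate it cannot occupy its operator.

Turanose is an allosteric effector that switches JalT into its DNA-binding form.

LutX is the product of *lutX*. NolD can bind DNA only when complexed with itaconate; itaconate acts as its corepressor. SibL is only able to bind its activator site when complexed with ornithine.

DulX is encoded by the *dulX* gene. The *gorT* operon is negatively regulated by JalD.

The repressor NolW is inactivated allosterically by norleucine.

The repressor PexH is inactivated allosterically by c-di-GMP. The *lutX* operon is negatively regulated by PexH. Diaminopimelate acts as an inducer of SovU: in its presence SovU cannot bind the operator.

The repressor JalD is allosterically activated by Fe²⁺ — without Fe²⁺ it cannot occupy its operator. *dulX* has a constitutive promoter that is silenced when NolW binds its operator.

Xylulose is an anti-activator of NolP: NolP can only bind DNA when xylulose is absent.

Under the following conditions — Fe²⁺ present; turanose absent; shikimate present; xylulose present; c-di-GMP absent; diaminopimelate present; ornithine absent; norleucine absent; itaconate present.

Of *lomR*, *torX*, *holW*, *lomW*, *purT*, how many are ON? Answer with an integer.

0

Fe²⁺ is present, so JalD is active.
With repressor JalD bound, *gorT* is not transcribed.
So GorT is not produced.
Turanose is absent, so JalT is inactive.
Required activator GorT is absent, so *lomR* is not transcribed.
→ *lomR* is OFF.
Itaconate is present, so NolD is active.
Norleucine is absent, so NolW is active.
With repressor NolW bound, *dulX* is not transcribed.
So DulX is not produced.
With repressor NolD bound, *torX* is not transcribed.
→ *torX* is OFF.
Xylulose is present, so NolP is inactive.
Diaminopimelate is present, so SovU is inactive.
Required activator NolP is absent, so *holW* is not transcribed.
→ *holW* is OFF.
c-di-GMP is absent, so PexH is active.
With repressor PexH bound, *lutX* is not transcribed.
So LutX is not produced.
Ornithine is absent, so SibL is inactive.
Required activator SibL is absent, so *lomW* is not transcribed.
→ *lomW* is OFF.
Shikimate is present, so DulY is active.
With repressor DulY bound, *purT* is not transcribed.
→ *purT* is OFF.
0 of the 5 genes are transcribed.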